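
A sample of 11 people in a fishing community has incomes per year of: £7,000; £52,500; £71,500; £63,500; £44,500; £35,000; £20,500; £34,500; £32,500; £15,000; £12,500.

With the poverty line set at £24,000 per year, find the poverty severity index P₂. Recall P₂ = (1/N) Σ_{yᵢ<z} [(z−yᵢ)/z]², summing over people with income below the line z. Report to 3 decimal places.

Below the line: £7,000, £12,500, £15,000, £20,500 (q = 4 of N = 11).
Gap ratios (z−y)/z: (24000−7000)/24000 = 0.7083; (24000−12500)/24000 = 0.4792; (24000−15000)/24000 = 0.3750; (24000−20500)/24000 = 0.1458.
Squared: 0.5017; 0.2296; 0.1406; 0.0213.
Sum = 0.893229; P₂ = 0.893229 / 11 = 0.081.

0.081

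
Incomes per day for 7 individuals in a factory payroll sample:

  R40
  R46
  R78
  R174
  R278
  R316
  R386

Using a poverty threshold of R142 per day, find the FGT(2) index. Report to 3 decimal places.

0.168

Below z: R40, R46, R78 (q = 3 of N = 7).
Shortfall ratios: (142−40)/142 = 0.7183; (142−46)/142 = 0.6761; (142−78)/142 = 0.4507.
Squared: 0.5160; 0.4571; 0.2031.
Sum = 1.176156; P₂ = 1.176156 / 7 = 0.168.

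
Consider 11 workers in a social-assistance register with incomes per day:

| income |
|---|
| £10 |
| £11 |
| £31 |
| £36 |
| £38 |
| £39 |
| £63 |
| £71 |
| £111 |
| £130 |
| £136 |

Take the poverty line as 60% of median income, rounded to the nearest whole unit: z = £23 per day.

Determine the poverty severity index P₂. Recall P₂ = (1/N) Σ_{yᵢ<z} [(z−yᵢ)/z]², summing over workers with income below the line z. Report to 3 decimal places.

Poor units: £10, £11 (q = 2 of N = 11).
Shortfall ratios: (23−10)/23 = 0.5652; (23−11)/23 = 0.5217.
Squared: 0.3195; 0.2722.
Sum = 0.591682; P₂ = 0.591682 / 11 = 0.054.

0.054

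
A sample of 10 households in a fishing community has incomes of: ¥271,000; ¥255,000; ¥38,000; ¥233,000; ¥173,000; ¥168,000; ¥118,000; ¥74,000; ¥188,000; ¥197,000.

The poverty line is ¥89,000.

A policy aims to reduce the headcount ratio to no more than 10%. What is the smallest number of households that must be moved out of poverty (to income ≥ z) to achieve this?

1

Currently q = 2 of N = 10 are below the line (H = 0.200).
A headcount ratio of at most 10% allows at most ⌊0.10 × 10⌋ = 1 poor households.
So at least 2 − 1 = 1 must be lifted.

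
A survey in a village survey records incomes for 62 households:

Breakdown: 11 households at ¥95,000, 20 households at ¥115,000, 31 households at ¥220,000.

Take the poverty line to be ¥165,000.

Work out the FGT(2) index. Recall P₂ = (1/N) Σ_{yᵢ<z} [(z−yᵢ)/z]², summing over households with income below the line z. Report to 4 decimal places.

Poor units: 11×¥95,000, 20×¥115,000 (q = 31 of N = 62).
Normalized shortfalls: (165000−95000)/165000 = 0.4242 (×11); (165000−115000)/165000 = 0.3030 (×20).
Squared: 0.1800 (×11); 0.0918 (×20).
Sum = 3.816345; P₂ = 3.816345 / 62 = 0.0616.

0.0616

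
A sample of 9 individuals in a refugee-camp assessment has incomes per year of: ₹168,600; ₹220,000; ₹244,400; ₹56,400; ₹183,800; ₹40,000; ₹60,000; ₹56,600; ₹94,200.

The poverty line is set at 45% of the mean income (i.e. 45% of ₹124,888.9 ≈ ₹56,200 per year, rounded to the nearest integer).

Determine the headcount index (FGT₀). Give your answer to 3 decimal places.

0.111

1 of the 9 individuals have income below ₹56,200.
H = 1/9 = 0.111.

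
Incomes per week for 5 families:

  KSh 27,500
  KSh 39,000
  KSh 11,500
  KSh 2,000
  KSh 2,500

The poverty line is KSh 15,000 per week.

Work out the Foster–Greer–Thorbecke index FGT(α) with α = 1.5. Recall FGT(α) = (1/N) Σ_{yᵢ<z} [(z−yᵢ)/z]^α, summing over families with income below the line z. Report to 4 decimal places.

0.3361

Below z: KSh 2,000, KSh 2,500, KSh 11,500 (q = 3 of N = 5).
Gap ratios (z−y)/z: (15000−2000)/15000 = 0.8667; (15000−2500)/15000 = 0.8333; (15000−11500)/15000 = 0.2333.
Raised to α = 1.5: 0.80682; 0.76073; 0.11271.
Sum = 1.680259; FGT(1.5) = 1.680259 / 5 = 0.3361.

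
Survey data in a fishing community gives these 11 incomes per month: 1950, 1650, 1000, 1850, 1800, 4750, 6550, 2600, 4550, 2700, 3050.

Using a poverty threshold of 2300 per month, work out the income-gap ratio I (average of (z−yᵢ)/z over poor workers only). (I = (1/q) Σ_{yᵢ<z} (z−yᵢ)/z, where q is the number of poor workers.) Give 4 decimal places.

Incomes under z: 1000, 1650, 1800, 1850, 1950 (q = 5 of N = 11).
Shortfall ratios (z−y)/z: 0.5652, 0.2826, 0.2174, 0.1957, 0.1522; sum = 1.413043.
The income-gap ratio divides by q (the poor only): 1.413043 / 5 = 0.2826.

0.2826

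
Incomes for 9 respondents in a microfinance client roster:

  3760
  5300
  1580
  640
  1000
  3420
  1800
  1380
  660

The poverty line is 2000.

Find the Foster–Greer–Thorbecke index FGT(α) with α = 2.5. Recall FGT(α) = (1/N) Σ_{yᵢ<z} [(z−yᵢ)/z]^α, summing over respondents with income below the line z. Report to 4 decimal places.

Poor units: 640, 660, 1000, 1380, 1580, 1800 (q = 6 of N = 9).
Gap ratios (z−y)/z: (2000−640)/2000 = 0.6800; (2000−660)/2000 = 0.6700; (2000−1000)/2000 = 0.5000; (2000−1380)/2000 = 0.3100; (2000−1580)/2000 = 0.2100; (2000−1800)/2000 = 0.1000.
Raised to α = 2.5: 0.38130; 0.36744; 0.17678; 0.05351; 0.02021; 0.00316.
Sum = 1.002400; FGT(2.5) = 1.002400 / 9 = 0.1114.

0.1114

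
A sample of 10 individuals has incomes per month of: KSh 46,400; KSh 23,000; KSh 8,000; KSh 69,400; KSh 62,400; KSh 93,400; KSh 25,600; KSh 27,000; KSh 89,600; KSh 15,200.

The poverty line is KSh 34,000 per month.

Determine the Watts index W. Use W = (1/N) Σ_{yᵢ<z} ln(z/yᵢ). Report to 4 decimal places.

0.3157

Incomes under z: KSh 8,000, KSh 15,200, KSh 23,000, KSh 25,600, KSh 27,000 (q = 5 of N = 10).
Log gaps: ln(34000/8000) = 1.4469; ln(34000/15200) = 0.8051; ln(34000/23000) = 0.3909; ln(34000/25600) = 0.2838; ln(34000/27000) = 0.2305.
W = 3.157142 / 10 = 0.3157.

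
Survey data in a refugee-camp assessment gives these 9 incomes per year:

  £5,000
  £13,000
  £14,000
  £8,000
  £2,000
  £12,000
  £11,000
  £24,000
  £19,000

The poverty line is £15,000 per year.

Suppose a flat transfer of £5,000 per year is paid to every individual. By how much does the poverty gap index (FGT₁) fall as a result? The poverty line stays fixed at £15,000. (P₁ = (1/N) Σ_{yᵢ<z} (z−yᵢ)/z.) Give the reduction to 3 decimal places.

Before: below the line — £2,000, £5,000, £8,000, £11,000, £12,000, £13,000, £14,000; poverty gap index (FGT₁) = 0.29630.
After the £5,000 transfer: below the line — £7,000, £10,000, £13,000; poverty gap index (FGT₁) = 0.11111.
Reduction = 0.29630 − 0.11111 = 0.185.

0.185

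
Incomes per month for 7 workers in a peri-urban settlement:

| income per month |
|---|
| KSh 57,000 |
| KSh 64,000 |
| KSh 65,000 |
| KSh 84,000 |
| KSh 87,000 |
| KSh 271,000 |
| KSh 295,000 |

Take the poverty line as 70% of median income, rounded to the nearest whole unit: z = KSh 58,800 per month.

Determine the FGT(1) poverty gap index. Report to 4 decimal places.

Incomes under z: KSh 57,000 (q = 1 of N = 7).
Gap ratios (z−y)/z: (58800−57000)/58800 = 0.0306.
Σ = 0.030612. Dividing by the full population N = 7 gives P₁ = 0.0044.

0.0044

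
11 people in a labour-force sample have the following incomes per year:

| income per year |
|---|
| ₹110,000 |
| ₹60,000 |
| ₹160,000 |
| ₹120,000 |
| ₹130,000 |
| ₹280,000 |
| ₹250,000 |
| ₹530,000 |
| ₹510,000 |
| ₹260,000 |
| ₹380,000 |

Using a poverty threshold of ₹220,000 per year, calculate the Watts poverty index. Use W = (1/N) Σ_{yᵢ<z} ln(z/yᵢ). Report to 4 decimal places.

Below z: ₹60,000, ₹110,000, ₹120,000, ₹130,000, ₹160,000 (q = 5 of N = 11).
Log shortfalls: ln(220000/60000) = 1.2993; ln(220000/110000) = 0.6931; ln(220000/120000) = 0.6061; ln(220000/130000) = 0.5261; ln(220000/160000) = 0.3185.
W = 3.443113 / 11 = 0.3130.

0.3130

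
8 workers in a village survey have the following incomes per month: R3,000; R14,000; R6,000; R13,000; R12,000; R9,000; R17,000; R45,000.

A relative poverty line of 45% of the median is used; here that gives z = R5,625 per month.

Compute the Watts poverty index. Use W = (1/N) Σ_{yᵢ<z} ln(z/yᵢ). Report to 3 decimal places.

Below z: R3,000 (q = 1 of N = 8).
Log gaps: ln(5625/3000) = 0.6286.
W = 0.628609 / 8 = 0.079.

0.079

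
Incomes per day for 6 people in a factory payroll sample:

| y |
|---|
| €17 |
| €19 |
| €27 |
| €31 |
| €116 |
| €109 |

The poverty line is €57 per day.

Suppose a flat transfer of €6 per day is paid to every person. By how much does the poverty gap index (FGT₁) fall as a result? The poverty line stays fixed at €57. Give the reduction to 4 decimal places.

0.0702

Before: below the line — €17, €19, €27, €31; poverty gap index (FGT₁) = 0.391813.
After the €6 transfer: below the line — €23, €25, €33, €37; poverty gap index (FGT₁) = 0.321637.
Reduction = 0.391813 − 0.321637 = 0.0702.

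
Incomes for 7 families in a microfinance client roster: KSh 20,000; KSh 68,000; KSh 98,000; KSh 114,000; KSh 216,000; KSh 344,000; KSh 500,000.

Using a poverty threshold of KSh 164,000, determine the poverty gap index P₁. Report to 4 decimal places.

Incomes under z: KSh 20,000, KSh 68,000, KSh 98,000, KSh 114,000 (q = 4 of N = 7).
Normalized shortfalls: (164000−20000)/164000 = 0.8780; (164000−68000)/164000 = 0.5854; (164000−98000)/164000 = 0.4024; (164000−114000)/164000 = 0.3049.
Sum of shortfalls = 2.170732; P₁ averages over all N: 2.170732 / 7 = 0.3101.

0.3101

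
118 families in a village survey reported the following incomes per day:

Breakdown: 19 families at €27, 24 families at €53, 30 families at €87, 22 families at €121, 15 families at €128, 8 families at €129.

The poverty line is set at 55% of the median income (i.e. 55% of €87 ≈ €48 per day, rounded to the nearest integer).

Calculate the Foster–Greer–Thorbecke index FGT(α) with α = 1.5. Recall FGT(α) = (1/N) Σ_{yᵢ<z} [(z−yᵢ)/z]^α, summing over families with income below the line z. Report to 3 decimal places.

Incomes under z: 19×€27 (q = 19 of N = 118).
Shortfall ratios: (48−27)/48 = 0.4375 (×19).
Raised to α = 1.5: 0.28938 (×19).
Sum = 5.498202; FGT(1.5) = 5.498202 / 118 = 0.047.

0.047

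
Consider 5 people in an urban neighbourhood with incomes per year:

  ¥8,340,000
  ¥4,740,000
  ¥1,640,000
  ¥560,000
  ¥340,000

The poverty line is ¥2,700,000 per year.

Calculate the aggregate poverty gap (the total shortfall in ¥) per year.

¥5,560,000

Below the line: ¥340,000, ¥560,000, ¥1,640,000 (q = 3 of N = 5).
Individual gaps: 2700000−340000 = 2360000; 2700000−560000 = 2140000; 2700000−1640000 = 1060000.
Aggregate gap = ¥5,560,000.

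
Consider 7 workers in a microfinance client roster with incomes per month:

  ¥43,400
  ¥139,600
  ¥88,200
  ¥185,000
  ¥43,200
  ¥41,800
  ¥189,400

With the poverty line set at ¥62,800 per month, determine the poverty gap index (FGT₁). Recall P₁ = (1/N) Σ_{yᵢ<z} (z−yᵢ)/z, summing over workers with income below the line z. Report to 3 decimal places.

Below z: ¥41,800, ¥43,200, ¥43,400 (q = 3 of N = 7).
Normalized shortfalls: (62800−41800)/62800 = 0.3344; (62800−43200)/62800 = 0.3121; (62800−43400)/62800 = 0.3089.
Sum of shortfalls = 0.955414; P₁ averages over all N: 0.955414 / 7 = 0.136.

0.136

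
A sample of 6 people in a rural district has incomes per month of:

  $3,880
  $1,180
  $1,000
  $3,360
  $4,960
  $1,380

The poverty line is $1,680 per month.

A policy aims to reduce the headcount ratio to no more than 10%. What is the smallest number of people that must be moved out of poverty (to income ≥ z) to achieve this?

3 of the 6 people are poor, so H = 3/6 = 0.500.
A headcount ratio of at most 10% allows at most ⌊0.10 × 6⌋ = 0 poor people.
So at least 3 − 0 = 3 must be lifted.

3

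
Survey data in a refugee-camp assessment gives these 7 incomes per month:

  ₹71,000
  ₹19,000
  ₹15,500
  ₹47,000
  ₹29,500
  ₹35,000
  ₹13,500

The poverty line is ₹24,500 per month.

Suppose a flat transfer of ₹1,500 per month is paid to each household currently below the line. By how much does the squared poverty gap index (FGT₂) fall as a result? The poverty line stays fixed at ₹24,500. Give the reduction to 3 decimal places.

Before: below the line — ₹13,500, ₹15,500, ₹19,000; squared poverty gap index (FGT₂) = 0.05527.
After the ₹1,500 transfer: below the line — ₹15,000, ₹17,000, ₹20,500; squared poverty gap index (FGT₂) = 0.03867.
Reduction = 0.05527 − 0.03867 = 0.017.

0.017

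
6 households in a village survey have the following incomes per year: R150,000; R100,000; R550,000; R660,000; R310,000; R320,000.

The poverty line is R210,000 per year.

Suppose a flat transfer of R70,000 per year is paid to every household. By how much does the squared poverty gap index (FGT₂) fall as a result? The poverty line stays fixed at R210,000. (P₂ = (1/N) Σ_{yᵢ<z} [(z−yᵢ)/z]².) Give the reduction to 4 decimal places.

Before: below the line — R100,000, R150,000; squared poverty gap index (FGT₂) = 0.059335.
After the R70,000 transfer: below the line — R170,000; squared poverty gap index (FGT₂) = 0.006047.
Reduction = 0.059335 − 0.006047 = 0.0533.

0.0533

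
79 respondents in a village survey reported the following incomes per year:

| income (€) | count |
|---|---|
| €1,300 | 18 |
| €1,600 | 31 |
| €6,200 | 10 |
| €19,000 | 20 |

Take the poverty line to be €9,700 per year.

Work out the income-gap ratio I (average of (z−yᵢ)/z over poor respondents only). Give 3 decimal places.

0.764

Incomes under z: 18×€1,300, 31×€1,600, 10×€6,200 (q = 59 of N = 79).
Relative gaps: 0.8660 (×18), 0.8351 (×31), 0.3608 (×10); sum = 45.082474.
I averages over the q = 59 poor units only: 45.082474 / 59 = 0.764.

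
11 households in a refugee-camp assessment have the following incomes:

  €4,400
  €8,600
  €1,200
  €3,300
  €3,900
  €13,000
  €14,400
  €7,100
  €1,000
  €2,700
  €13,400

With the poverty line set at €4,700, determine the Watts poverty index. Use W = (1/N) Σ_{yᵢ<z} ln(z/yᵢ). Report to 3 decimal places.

Poor units: €1,000, €1,200, €2,700, €3,300, €3,900, €4,400 (q = 6 of N = 11).
ln(z/y) terms: ln(4700/1000) = 1.5476; ln(4700/1200) = 1.3652; ln(4700/2700) = 0.5543; ln(4700/3300) = 0.3536; ln(4700/3900) = 0.1866; ln(4700/4400) = 0.0660.
W = 4.073298 / 11 = 0.370.

0.370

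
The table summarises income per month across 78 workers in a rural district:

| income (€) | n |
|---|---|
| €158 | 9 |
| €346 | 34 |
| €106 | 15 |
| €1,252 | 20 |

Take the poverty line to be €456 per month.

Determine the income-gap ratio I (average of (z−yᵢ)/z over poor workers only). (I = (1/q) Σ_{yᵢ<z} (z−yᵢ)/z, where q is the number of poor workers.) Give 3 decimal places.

Below z: 15×€106, 9×€158, 34×€346 (q = 58 of N = 78).
Relative gaps: 0.7675 (×15), 0.6535 (×9), 0.2412 (×34); sum = 25.596491.
The income-gap ratio divides by q (the poor only): 25.596491 / 58 = 0.441.

0.441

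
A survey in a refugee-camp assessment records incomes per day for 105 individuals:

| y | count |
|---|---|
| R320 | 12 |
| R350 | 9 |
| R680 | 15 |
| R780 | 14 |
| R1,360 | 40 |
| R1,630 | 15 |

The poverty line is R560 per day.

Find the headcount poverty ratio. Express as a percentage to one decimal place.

21 of the 105 individuals have income below R560.
H = 21/105 = 20.0%.

20.0%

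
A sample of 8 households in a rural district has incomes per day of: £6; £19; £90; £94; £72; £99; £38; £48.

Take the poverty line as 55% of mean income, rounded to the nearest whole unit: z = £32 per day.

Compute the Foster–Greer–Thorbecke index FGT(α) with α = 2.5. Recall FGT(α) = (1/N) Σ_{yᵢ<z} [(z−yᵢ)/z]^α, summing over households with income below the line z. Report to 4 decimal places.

Incomes under z: £6, £19 (q = 2 of N = 8).
Relative gaps: (32−6)/32 = 0.8125; (32−19)/32 = 0.4062.
Raised to α = 2.5: 0.59506; 0.10519.
Sum = 0.700249; FGT(2.5) = 0.700249 / 8 = 0.0875.

0.0875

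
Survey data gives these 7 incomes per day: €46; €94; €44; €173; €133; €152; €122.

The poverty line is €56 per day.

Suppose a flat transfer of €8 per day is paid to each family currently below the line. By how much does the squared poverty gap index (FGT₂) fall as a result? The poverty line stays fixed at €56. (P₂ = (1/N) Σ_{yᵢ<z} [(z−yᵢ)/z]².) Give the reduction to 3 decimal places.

Before: below the line — €44, €46; squared poverty gap index (FGT₂) = 0.01112.
After the €8 transfer: below the line — €52, €54; squared poverty gap index (FGT₂) = 0.00091.
Reduction = 0.01112 − 0.00091 = 0.010.

0.010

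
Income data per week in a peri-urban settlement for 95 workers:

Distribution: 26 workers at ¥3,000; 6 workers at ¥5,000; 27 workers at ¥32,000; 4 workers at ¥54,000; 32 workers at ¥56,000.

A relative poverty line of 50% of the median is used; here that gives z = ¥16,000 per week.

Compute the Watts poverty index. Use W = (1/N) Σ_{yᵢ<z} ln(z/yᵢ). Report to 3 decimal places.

Poor units: 26×¥3,000, 6×¥5,000 (q = 32 of N = 95).
Log gaps: ln(16000/3000) = 1.6740 (×26); ln(16000/5000) = 1.1632 (×6).
W = 50.502292 / 95 = 0.532.

0.532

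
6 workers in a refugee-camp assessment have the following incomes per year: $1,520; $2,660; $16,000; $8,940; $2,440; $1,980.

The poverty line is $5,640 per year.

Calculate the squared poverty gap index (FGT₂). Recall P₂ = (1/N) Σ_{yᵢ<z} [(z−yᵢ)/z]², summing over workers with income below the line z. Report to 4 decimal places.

Below the line: $1,520, $1,980, $2,440, $2,660 (q = 4 of N = 6).
Relative gaps: (5640−1520)/5640 = 0.7305; (5640−1980)/5640 = 0.6489; (5640−2440)/5640 = 0.5674; (5640−2660)/5640 = 0.5284.
Squared: 0.5336; 0.4211; 0.3219; 0.2792.
Sum = 1.555832; P₂ = 1.555832 / 6 = 0.2593.

0.2593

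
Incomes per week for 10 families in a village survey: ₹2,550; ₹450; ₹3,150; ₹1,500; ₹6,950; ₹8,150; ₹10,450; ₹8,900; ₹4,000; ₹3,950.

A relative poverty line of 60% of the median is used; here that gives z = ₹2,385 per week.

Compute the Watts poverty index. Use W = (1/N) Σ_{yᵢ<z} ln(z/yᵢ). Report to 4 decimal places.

Below z: ₹450, ₹1,500 (q = 2 of N = 10).
Log gaps: ln(2385/450) = 1.6677; ln(2385/1500) = 0.4637.
W = 2.131441 / 10 = 0.2131.

0.2131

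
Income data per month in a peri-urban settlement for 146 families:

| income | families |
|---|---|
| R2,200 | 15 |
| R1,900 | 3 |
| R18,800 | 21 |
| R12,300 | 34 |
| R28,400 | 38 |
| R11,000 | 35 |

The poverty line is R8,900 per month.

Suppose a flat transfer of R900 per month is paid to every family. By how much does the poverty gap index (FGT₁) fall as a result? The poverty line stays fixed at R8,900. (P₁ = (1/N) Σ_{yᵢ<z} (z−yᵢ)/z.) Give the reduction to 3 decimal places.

0.012

Before: below the line — 3×R1,900, 15×R2,200; poverty gap index (FGT₁) = 0.09350.
After the R900 transfer: below the line — 3×R2,800, 15×R3,100; poverty gap index (FGT₁) = 0.08104.
Reduction = 0.09350 − 0.08104 = 0.012.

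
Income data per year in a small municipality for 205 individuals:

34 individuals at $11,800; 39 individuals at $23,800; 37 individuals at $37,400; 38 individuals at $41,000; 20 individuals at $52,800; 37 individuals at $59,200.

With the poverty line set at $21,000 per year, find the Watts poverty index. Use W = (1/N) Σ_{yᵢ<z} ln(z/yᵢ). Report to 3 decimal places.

Below z: 34×$11,800 (q = 34 of N = 205).
Log shortfalls: ln(21000/11800) = 0.5764 (×34).
W = 19.598379 / 205 = 0.096.

0.096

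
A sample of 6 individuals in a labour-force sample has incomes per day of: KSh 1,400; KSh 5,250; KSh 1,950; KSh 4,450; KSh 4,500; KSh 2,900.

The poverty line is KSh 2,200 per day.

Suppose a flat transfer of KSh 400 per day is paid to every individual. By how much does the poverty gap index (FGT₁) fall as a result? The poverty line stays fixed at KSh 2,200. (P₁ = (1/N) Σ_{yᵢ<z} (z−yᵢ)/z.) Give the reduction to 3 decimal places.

Before: below the line — KSh 1,400, KSh 1,950; poverty gap index (FGT₁) = 0.07955.
After the KSh 400 transfer: below the line — KSh 1,800; poverty gap index (FGT₁) = 0.03030.
Reduction = 0.07955 − 0.03030 = 0.049.

0.049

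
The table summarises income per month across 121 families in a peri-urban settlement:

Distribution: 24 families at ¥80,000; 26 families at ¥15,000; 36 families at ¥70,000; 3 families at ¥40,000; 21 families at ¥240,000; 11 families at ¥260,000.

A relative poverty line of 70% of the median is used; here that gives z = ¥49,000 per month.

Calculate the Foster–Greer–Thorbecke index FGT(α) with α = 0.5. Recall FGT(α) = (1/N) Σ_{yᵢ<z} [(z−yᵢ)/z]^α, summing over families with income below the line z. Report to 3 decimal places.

Incomes under z: 26×¥15,000, 3×¥40,000 (q = 29 of N = 121).
Normalized shortfalls: (49000−15000)/49000 = 0.6939 (×26); (49000−40000)/49000 = 0.1837 (×3).
Raised to α = 0.5: 0.83299 (×26); 0.42857 (×3).
Sum = 22.943536; FGT(0.5) = 22.943536 / 121 = 0.190.

0.190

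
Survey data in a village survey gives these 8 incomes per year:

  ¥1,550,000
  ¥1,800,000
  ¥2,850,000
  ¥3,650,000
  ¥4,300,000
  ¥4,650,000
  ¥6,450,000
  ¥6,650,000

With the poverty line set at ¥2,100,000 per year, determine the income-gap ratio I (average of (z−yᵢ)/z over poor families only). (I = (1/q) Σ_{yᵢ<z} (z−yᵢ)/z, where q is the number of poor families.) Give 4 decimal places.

Incomes under z: ¥1,550,000, ¥1,800,000 (q = 2 of N = 8).
Relative gaps: 0.2619, 0.1429; sum = 0.404762.
I averages over the q = 2 poor units only: 0.404762 / 2 = 0.2024.

0.2024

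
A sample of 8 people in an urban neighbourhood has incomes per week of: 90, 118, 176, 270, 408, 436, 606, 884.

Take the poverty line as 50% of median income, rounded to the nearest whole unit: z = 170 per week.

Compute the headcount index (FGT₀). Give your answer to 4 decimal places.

0.2500

2 of the 8 people have income below 170.
H = 2/8 = 0.2500.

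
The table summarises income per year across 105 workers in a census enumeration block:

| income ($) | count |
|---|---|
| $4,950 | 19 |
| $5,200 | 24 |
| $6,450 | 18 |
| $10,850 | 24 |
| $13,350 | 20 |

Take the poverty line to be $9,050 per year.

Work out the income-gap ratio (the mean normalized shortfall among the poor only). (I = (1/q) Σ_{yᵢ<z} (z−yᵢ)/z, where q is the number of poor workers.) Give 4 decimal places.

Incomes under z: 19×$4,950, 24×$5,200, 18×$6,450 (q = 61 of N = 105).
Relative gaps: 0.4530 (×19), 0.4254 (×24), 0.2873 (×18); sum = 23.988950.
The income-gap ratio divides by q (the poor only): 23.988950 / 61 = 0.3933.

0.3933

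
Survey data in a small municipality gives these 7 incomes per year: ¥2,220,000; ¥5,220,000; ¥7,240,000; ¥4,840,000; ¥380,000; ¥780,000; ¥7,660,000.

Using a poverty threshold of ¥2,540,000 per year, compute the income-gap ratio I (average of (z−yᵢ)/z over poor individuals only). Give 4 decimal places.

0.5564

Incomes under z: ¥380,000, ¥780,000, ¥2,220,000 (q = 3 of N = 7).
Relative gaps: 0.8504, 0.6929, 0.1260; sum = 1.669291.
The income-gap ratio divides by q (the poor only): 1.669291 / 3 = 0.5564.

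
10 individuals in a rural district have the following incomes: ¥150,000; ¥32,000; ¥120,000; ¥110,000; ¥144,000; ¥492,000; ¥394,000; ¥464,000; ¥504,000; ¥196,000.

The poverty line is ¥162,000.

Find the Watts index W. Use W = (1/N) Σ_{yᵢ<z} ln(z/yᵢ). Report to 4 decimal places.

0.2504

Incomes under z: ¥32,000, ¥110,000, ¥120,000, ¥144,000, ¥150,000 (q = 5 of N = 10).
Log shortfalls: ln(162000/32000) = 1.6219; ln(162000/110000) = 0.3871; ln(162000/120000) = 0.3001; ln(162000/144000) = 0.1178; ln(162000/150000) = 0.0770.
W = 2.503825 / 10 = 0.2504.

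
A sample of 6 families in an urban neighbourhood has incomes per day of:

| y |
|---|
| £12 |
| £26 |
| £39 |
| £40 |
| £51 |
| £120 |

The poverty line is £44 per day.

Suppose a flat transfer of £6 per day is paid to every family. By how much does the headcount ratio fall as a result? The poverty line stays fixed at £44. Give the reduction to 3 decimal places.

0.333

Before: below the line — £12, £26, £39, £40; headcount ratio = 0.66667.
After the £6 transfer: below the line — £18, £32; headcount ratio = 0.33333.
Reduction = 0.66667 − 0.33333 = 0.333.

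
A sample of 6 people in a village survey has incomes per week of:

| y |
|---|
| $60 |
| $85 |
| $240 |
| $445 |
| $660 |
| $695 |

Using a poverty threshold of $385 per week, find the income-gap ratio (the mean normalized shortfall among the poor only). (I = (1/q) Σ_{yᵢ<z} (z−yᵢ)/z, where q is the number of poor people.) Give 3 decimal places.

0.667

Incomes under z: $60, $85, $240 (q = 3 of N = 6).
Shortfall ratios (z−y)/z: 0.8442, 0.7792, 0.3766; sum = 2.000000.
The income-gap ratio divides by q (the poor only): 2.000000 / 3 = 0.667.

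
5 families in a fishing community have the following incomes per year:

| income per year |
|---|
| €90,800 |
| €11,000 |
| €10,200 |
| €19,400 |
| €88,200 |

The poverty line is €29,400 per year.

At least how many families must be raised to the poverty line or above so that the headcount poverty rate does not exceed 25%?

Currently q = 3 of N = 5 are below the line (H = 0.600).
A headcount ratio of at most 25% allows at most ⌊0.25 × 5⌋ = 1 poor families.
So at least 3 − 1 = 2 must be lifted.

2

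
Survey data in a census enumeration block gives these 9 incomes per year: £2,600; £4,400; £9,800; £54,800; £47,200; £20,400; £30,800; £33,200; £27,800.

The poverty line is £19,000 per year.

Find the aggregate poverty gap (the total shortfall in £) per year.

£40,200

Incomes under z: £2,600, £4,400, £9,800 (q = 3 of N = 9).
Individual gaps: 19000−2600 = 16400; 19000−4400 = 14600; 19000−9800 = 9200.
Aggregate gap = £40,200.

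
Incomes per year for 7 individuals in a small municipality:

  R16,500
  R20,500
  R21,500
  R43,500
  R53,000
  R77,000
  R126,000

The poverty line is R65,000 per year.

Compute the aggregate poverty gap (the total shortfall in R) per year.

Incomes under z: R16,500, R20,500, R21,500, R43,500, R53,000 (q = 5 of N = 7).
Individual gaps: 65000−16500 = 48500; 65000−20500 = 44500; 65000−21500 = 43500; 65000−43500 = 21500; 65000−53000 = 12000.
Aggregate gap = R170,000.

R170,000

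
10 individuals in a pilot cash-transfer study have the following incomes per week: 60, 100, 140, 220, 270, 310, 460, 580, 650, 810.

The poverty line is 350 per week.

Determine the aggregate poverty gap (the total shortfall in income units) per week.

Below z: 60, 100, 140, 220, 270, 310 (q = 6 of N = 10).
Individual gaps: 350−60 = 290; 350−100 = 250; 350−140 = 210; 350−220 = 130; 350−270 = 80; 350−310 = 40.
Aggregate gap = 1000.

1000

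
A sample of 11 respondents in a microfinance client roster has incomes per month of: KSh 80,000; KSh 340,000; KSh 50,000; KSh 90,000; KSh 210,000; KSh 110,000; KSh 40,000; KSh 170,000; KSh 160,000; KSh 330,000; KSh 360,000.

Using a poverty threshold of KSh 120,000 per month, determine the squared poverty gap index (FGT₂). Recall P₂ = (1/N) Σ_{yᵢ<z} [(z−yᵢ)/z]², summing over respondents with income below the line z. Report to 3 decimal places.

0.088

Below z: KSh 40,000, KSh 50,000, KSh 80,000, KSh 90,000, KSh 110,000 (q = 5 of N = 11).
Normalized shortfalls: (120000−40000)/120000 = 0.6667; (120000−50000)/120000 = 0.5833; (120000−80000)/120000 = 0.3333; (120000−90000)/120000 = 0.2500; (120000−110000)/120000 = 0.0833.
Squared: 0.4444; 0.3403; 0.1111; 0.0625; 0.0069.
Sum = 0.965278; P₂ = 0.965278 / 11 = 0.088.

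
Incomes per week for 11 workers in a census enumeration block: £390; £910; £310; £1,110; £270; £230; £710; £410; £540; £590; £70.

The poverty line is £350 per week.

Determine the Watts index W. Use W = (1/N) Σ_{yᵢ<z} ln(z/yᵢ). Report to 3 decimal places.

Incomes under z: £70, £230, £270, £310 (q = 4 of N = 11).
Log shortfalls: ln(350/70) = 1.6094; ln(350/230) = 0.4199; ln(350/270) = 0.2595; ln(350/310) = 0.1214.
W = 2.410164 / 11 = 0.219.

0.219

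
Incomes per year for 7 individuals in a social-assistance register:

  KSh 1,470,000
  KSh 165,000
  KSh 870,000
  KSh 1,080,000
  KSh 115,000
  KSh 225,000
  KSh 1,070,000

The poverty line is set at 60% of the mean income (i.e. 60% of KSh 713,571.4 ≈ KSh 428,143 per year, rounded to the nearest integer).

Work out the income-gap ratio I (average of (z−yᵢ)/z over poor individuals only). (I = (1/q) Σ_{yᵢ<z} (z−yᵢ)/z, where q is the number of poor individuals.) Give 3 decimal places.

Incomes under z: KSh 115,000, KSh 165,000, KSh 225,000 (q = 3 of N = 7).
Shortfall ratios (z−y)/z: 0.7314, 0.6146, 0.4745; sum = 1.820488.
The income-gap ratio divides by q (the poor only): 1.820488 / 3 = 0.607.

0.607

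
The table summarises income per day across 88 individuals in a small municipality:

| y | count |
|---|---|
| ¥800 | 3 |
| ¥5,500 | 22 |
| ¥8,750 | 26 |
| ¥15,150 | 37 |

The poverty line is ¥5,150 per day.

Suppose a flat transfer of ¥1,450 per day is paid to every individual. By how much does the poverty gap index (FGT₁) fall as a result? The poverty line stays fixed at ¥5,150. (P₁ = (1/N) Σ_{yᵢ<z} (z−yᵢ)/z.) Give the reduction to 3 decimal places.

0.010

Before: below the line — 3×¥800; poverty gap index (FGT₁) = 0.02880.
After the ¥1,450 transfer: below the line — 3×¥2,250; poverty gap index (FGT₁) = 0.01920.
Reduction = 0.02880 − 0.01920 = 0.010.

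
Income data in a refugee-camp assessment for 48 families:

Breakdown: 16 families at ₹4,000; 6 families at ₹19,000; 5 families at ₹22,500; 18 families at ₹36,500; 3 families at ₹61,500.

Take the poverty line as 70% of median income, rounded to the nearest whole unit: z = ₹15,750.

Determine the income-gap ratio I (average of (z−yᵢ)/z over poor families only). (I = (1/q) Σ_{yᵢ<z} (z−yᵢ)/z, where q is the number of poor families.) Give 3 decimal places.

0.746

Below the line: 16×₹4,000 (q = 16 of N = 48).
Shortfall ratios (z−y)/z: 0.7460 (×16); sum = 11.936508.
The income-gap ratio divides by q (the poor only): 11.936508 / 16 = 0.746.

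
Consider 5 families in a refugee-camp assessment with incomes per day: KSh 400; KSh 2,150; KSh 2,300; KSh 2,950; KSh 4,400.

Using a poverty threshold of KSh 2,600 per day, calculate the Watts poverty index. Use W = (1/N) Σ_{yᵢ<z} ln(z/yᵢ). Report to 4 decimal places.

0.4369

Below z: KSh 400, KSh 2,150, KSh 2,300 (q = 3 of N = 5).
ln(z/y) terms: ln(2600/400) = 1.8718; ln(2600/2150) = 0.1900; ln(2600/2300) = 0.1226.
W = 2.184448 / 5 = 0.4369.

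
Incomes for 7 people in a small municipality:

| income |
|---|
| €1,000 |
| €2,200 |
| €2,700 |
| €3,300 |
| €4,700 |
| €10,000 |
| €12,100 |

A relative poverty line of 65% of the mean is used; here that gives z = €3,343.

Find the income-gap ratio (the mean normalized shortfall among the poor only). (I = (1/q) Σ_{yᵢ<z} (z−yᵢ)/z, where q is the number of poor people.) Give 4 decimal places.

Incomes under z: €1,000, €2,200, €2,700, €3,300 (q = 4 of N = 7).
Shortfall ratios (z−y)/z: 0.7009, 0.3419, 0.1923, 0.0129; sum = 1.247981.
The income-gap ratio divides by q (the poor only): 1.247981 / 4 = 0.3120.

0.3120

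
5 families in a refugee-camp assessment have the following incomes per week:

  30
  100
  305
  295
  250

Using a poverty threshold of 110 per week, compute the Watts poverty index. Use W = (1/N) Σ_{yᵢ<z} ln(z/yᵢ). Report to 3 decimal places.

Incomes under z: 30, 100 (q = 2 of N = 5).
ln(z/y) terms: ln(110/30) = 1.2993; ln(110/100) = 0.0953.
W = 1.394593 / 5 = 0.279.

0.279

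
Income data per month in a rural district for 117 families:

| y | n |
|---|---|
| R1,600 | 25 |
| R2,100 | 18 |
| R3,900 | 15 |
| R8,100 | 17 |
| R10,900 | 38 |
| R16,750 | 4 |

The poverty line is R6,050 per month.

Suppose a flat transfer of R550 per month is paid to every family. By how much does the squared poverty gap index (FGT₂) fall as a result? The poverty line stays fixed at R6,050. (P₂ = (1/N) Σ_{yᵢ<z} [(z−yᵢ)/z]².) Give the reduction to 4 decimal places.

Before: below the line — 25×R1,600, 18×R2,100, 15×R3,900; squared poverty gap index (FGT₂) = 0.197372.
After the R550 transfer: below the line — 25×R2,150, 18×R2,650, 15×R4,450; squared poverty gap index (FGT₂) = 0.146347.
Reduction = 0.197372 − 0.146347 = 0.0510.

0.0510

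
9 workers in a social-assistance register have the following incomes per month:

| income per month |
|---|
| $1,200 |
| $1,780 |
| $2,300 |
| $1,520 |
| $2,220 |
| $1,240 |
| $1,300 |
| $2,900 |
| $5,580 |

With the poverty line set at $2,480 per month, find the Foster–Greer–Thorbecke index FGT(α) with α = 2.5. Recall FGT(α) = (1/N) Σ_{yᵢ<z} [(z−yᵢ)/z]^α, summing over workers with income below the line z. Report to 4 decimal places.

Poor units: $1,200, $1,240, $1,300, $1,520, $1,780, $2,220, $2,300 (q = 7 of N = 9).
Shortfall ratios: (2480−1200)/2480 = 0.5161; (2480−1240)/2480 = 0.5000; (2480−1300)/2480 = 0.4758; (2480−1520)/2480 = 0.3871; (2480−1780)/2480 = 0.2823; (2480−2220)/2480 = 0.1048; (2480−2300)/2480 = 0.0726.
Raised to α = 2.5: 0.19138; 0.17678; 0.15616; 0.09323; 0.04233; 0.00356; 0.00142.
Sum = 0.664852; FGT(2.5) = 0.664852 / 9 = 0.0739.

0.0739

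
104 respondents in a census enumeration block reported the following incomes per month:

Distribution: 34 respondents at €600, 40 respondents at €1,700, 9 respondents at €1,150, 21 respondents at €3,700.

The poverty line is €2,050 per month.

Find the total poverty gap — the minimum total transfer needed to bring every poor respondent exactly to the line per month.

€71,400

Incomes under z: 34×€600, 9×€1,150, 40×€1,700 (q = 83 of N = 104).
Individual gaps: 34×(2050−600) = 49300; 9×(2050−1150) = 8100; 40×(2050−1700) = 14000.
Aggregate gap = €71,400.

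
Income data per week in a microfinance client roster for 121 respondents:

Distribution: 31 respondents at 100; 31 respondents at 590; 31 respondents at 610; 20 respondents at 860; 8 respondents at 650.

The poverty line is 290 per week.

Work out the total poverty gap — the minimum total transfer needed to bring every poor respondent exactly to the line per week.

5890

Below z: 31×100 (q = 31 of N = 121).
Individual gaps: 31×(290−100) = 5890.
Aggregate gap = 5890.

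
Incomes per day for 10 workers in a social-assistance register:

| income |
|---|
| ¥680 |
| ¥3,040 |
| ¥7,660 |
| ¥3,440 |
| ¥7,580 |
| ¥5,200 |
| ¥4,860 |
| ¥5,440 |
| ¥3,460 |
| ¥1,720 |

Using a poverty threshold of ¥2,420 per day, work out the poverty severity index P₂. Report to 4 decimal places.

0.0601

Below z: ¥680, ¥1,720 (q = 2 of N = 10).
Relative gaps: (2420−680)/2420 = 0.7190; (2420−1720)/2420 = 0.2893.
Squared: 0.5170; 0.0837.
Sum = 0.600642; P₂ = 0.600642 / 10 = 0.0601.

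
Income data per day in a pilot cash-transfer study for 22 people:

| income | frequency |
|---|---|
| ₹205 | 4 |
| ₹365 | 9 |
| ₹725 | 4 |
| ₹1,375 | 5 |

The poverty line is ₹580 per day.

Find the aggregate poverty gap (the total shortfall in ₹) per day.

Below the line: 4×₹205, 9×₹365 (q = 13 of N = 22).
Individual gaps: 4×(580−205) = 1500; 9×(580−365) = 1935.
Aggregate gap = ₹3,435.

₹3,435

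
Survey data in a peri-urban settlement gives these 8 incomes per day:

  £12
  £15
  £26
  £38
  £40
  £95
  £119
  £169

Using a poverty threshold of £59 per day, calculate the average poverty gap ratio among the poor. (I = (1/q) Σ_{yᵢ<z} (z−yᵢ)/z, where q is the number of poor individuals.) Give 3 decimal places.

0.556

Below the line: £12, £15, £26, £38, £40 (q = 5 of N = 8).
Relative gaps: 0.7966, 0.7458, 0.5593, 0.3559, 0.3220; sum = 2.779661.
I averages over the q = 5 poor units only: 2.779661 / 5 = 0.556.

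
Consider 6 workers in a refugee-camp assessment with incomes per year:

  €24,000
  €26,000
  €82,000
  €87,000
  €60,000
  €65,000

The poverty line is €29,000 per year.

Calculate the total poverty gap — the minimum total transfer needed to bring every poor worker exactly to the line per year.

Incomes under z: €24,000, €26,000 (q = 2 of N = 6).
Individual gaps: 29000−24000 = 5000; 29000−26000 = 3000.
Aggregate gap = €8,000.

€8,000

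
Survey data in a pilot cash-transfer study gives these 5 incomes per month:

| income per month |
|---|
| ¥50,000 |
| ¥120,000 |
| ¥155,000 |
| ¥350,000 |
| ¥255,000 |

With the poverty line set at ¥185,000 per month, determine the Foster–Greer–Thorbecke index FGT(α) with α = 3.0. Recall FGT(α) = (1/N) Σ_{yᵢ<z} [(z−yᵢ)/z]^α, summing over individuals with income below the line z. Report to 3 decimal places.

0.087

Below the line: ¥50,000, ¥120,000, ¥155,000 (q = 3 of N = 5).
Normalized shortfalls: (185000−50000)/185000 = 0.7297; (185000−120000)/185000 = 0.3514; (185000−155000)/185000 = 0.1622.
Raised to α = 3.0: 0.38859; 0.04337; 0.00426.
Sum = 0.436223; FGT(3.0) = 0.436223 / 5 = 0.087.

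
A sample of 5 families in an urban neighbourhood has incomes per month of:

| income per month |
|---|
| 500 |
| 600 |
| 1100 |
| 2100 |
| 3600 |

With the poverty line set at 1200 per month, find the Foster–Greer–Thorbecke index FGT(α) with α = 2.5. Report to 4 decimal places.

0.0877

Below the line: 500, 600, 1100 (q = 3 of N = 5).
Shortfall ratios: (1200−500)/1200 = 0.5833; (1200−600)/1200 = 0.5000; (1200−1100)/1200 = 0.0833.
Raised to α = 2.5: 0.25989; 0.17678; 0.00200.
Sum = 0.438673; FGT(2.5) = 0.438673 / 5 = 0.0877.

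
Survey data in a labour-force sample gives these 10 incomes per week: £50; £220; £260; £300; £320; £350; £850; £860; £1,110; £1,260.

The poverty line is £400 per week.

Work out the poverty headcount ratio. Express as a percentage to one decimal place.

6 of the 10 people have income below £400.
H = 6/10 = 60.0%.

60.0%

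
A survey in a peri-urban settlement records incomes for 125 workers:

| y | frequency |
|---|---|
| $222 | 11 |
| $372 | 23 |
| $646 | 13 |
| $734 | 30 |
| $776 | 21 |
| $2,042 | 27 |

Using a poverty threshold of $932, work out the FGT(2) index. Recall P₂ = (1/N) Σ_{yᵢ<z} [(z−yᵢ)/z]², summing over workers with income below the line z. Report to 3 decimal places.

Below z: 11×$222, 23×$372, 13×$646, 30×$734, 21×$776 (q = 98 of N = 125).
Normalized shortfalls: (932−222)/932 = 0.7618 (×11); (932−372)/932 = 0.6009 (×23); (932−646)/932 = 0.3069 (×13); (932−734)/932 = 0.2124 (×30); (932−776)/932 = 0.1674 (×21).
Squared: 0.5803 (×11); 0.3610 (×23); 0.0942 (×13); 0.0451 (×30); 0.0280 (×21).
Sum = 17.854013; P₂ = 17.854013 / 125 = 0.143.

0.143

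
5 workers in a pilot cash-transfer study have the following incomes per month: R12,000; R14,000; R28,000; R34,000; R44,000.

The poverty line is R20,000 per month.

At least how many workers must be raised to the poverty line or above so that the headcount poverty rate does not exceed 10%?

2

Currently q = 2 of N = 5 are below the line (H = 0.400).
A headcount ratio of at most 10% allows at most ⌊0.10 × 5⌋ = 0 poor workers.
So at least 2 − 0 = 2 must be lifted.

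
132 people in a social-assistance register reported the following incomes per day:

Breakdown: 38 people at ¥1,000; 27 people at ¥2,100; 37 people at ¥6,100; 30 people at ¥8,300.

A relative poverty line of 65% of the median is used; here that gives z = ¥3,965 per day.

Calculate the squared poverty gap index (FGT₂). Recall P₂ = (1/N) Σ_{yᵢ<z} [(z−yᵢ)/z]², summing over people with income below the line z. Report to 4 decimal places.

Poor units: 38×¥1,000, 27×¥2,100 (q = 65 of N = 132).
Gap ratios (z−y)/z: (3965−1000)/3965 = 0.7478 (×38); (3965−2100)/3965 = 0.4704 (×27).
Squared: 0.5592 (×38); 0.2212 (×27).
Sum = 27.222982; P₂ = 27.222982 / 132 = 0.2062.

0.2062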